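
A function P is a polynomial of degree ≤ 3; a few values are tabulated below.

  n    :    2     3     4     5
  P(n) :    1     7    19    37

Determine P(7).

First differences: 6, 12, 18. Second differences: 6, 6.
Level-2 differences are constant, so P has degree 2.
Fitting a degree-2 polynomial gives P(n) = 3n² - 9n + 7.
Then P(7) = 91.

91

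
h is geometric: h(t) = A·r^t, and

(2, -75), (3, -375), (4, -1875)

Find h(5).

-9375

Consecutive ratio: -375/(-75) = 5, and -1875/(-375) = 5, so r = 5.
Then A·5^2 = -75 gives A = -3, and h(t) = -3·5^t.
h(5) = -3·5^5 = -9375.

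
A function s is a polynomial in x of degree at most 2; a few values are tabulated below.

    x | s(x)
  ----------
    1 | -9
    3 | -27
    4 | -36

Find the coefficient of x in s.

Write s(x) = ax² + bx + c; the 3 given values yield a linear system in the 3 coefficients.
Solving, the leading coefficient vanishes, and s(x) = -9x.
The coefficient of x is -9.

-9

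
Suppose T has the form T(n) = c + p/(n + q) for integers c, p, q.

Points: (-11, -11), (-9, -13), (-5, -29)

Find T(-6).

(T(n) − c)(n + q) = p for each data point; the three points give a linear system in c and q, then p follows.
Solving: c = -5, q = 3, p = 48, so T(n) = -5 + 48/(n + 3).
Then T(-6) = -5 + 48/(-3) = -21.

-21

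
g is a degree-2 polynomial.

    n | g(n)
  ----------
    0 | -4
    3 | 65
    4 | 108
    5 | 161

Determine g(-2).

Write g(n) = an² + bn + c; the 4 given values yield a linear system in the 3 coefficients.
Solving, g(n) = 5n² + 8n - 4.
Then g(-2) = 0.

0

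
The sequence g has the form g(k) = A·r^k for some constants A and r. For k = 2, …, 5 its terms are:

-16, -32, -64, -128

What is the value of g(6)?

-256

Consecutive ratio: -32/(-16) = 2, and -64/(-32) = 2, so r = 2.
Then A·2^2 = -16 gives A = -4, and g(k) = -4·2^k.
g(6) = -4·2^6 = -256.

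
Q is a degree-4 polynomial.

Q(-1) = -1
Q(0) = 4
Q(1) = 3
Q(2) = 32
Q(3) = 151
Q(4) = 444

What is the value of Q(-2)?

First differences: 5, -1, 29, 119, 293. Second differences: -6, 30, 90, 174. Third differences: 36, 60, 84. Fourth differences: 24, 24.
Level-4 differences are constant, so Q has degree 4.
Fitting a degree-4 polynomial gives Q(k) = k^4 + 4k³ - 4k² - 2k + 4.
Then Q(-2) = -24.

-24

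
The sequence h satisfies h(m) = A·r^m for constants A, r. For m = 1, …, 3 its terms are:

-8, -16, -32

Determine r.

Consecutive ratio: -16/(-8) = 2, and -32/(-16) = 2, so r = 2.
Then A·2^1 = -8 gives A = -4, and h(m) = -4·2^m.

2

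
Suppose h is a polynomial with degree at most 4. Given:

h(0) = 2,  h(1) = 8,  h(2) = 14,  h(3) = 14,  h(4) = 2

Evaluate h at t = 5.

-28

First differences: 6, 6, 0, -12. Second differences: 0, -6, -12. Third differences: -6, -6.
Level-3 differences are constant, so h has degree 3.
Fitting a degree-3 polynomial gives h(t) = -t³ + 3t² + 4t + 2.
Then h(5) = -28.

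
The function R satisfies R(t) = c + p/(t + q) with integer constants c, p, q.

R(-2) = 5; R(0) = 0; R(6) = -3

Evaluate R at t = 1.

-1

(R(t) − c)(t + q) = p for each data point; the three points give a linear system in c and q, then p follows.
Solving: c = -5, q = 4, p = 20, so R(t) = -5 + 20/(t + 4).
Then R(1) = -5 + 20/5 = -1.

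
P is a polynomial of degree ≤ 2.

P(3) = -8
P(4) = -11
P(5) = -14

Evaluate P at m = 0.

Write P(m) = am² + bm + c; the 3 given values yield a linear system in the 3 coefficients.
Solving, the leading coefficient vanishes, and P(m) = -3m + 1.
Then P(0) = 1.

1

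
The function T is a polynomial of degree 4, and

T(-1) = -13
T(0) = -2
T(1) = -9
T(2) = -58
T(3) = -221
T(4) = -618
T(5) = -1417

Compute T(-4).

-634

First differences: 11, -7, -49, -163, -397, -799. Second differences: -18, -42, -114, -234, -402. Third differences: -24, -72, -120, -168. Fourth differences: -48, -48, -48.
Level-4 differences are constant, so T has degree 4.
Fitting a degree-4 polynomial gives T(x) = -2x^4 - 7x² + 2x - 2.
Then T(-4) = -634.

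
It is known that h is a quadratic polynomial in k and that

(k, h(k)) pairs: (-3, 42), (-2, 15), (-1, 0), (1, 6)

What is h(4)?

105

Write h(k) = ak² + bk + c; the 4 given values yield a linear system in the 3 coefficients.
Solving, h(k) = 6k² + 3k - 3.
Then h(4) = 105.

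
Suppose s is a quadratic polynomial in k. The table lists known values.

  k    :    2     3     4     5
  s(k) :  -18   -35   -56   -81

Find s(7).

-143

First differences: -17, -21, -25. Second differences: -4, -4.
Level-2 differences are constant, so s has degree 2.
Fitting a degree-2 polynomial gives s(k) = -2k² - 7k + 4.
Then s(7) = -143.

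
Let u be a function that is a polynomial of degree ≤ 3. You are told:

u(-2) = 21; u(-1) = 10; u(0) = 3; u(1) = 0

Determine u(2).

1

Write u(t) = at³ + bt² + ct + d; the 4 given values yield a linear system in the 4 coefficients.
Solving, the leading coefficient vanishes, and u(t) = 2t² - 5t + 3.
Then u(2) = 1.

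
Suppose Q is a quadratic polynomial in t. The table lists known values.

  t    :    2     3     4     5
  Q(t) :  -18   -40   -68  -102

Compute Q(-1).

12

First differences: -22, -28, -34. Second differences: -6, -6.
Level-2 differences are constant, so Q has degree 2.
Fitting a degree-2 polynomial gives Q(t) = -3t² - 7t + 8.
Then Q(-1) = 12.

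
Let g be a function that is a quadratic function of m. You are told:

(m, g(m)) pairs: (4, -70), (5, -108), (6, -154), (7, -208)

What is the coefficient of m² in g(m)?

Write g(m) = am² + bm + c; the 4 given values yield a linear system in the 3 coefficients.
Solving, g(m) = -4m² - 2m + 2.
The coefficient of m² is -4.

-4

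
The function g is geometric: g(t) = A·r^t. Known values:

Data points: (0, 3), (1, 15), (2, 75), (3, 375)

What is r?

Consecutive ratio: 15/3 = 5, and 75/15 = 5, so r = 5.
Then A·5^0 = 3 gives A = 3, and g(t) = 3·5^t.

5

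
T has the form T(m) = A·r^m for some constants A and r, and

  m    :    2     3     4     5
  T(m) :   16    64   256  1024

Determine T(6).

4096

Consecutive ratio: 64/16 = 4, and 256/64 = 4, so r = 4.
Then A·4^2 = 16 gives A = 1, and T(m) = 1·4^m.
T(6) = 1·4^6 = 4096.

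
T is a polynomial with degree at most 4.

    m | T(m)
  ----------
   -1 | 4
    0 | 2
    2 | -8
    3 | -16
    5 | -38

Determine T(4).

Write T(m) = am^4 + bm³ + cm² + dm + e; the 5 given values yield a linear system in the 5 coefficients.
Solving, the top 2 coefficients vanish, and T(m) = -m² - 3m + 2.
Then T(4) = -26.

-26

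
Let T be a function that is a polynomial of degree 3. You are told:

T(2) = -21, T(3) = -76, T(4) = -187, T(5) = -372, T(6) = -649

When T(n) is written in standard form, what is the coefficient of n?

7

First differences: -55, -111, -185, -277. Second differences: -56, -74, -92. Third differences: -18, -18.
Level-3 differences are constant, so T has degree 3.
Fitting a degree-3 polynomial gives T(n) = -3n³ - n² + 7n - 7.
The coefficient of n is 7.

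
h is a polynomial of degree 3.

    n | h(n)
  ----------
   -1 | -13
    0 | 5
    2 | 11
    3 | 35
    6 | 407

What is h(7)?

691

Write h(n) = an³ + bn² + cn + d; the 5 given values yield a linear system in the 4 coefficients.
Solving, h(n) = 3n³ - 8n² + 7n + 5.
Then h(7) = 691.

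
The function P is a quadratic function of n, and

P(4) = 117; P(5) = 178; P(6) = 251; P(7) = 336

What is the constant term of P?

First differences: 61, 73, 85. Second differences: 12, 12.
Level-2 differences are constant, so P has degree 2.
Fitting a degree-2 polynomial gives P(n) = 6n² + 7n - 7.
The constant term is P(0) = -7.

-7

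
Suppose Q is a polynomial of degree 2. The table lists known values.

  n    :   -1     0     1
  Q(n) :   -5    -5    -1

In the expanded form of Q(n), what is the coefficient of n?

Write Q(n) = an² + bn + c; the 3 given values yield a linear system in the 3 coefficients.
Solving, Q(n) = 2n² + 2n - 5.
The coefficient of n is 2.

2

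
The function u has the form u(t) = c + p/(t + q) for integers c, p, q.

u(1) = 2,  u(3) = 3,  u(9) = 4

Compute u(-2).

(u(t) − c)(t + q) = p for each data point; the three points give a linear system in c and q, then p follows.
Solving: c = 5, q = 3, p = -12, so u(t) = 5 − 12/(t + 3).
Then u(-2) = 5 − 12/1 = -7.

-7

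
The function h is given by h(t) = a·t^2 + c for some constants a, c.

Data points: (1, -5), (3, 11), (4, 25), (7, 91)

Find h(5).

43

From h(1) = -5 and h(3) = 11: 1a + c = -5 and 9a + c = 11.
Subtracting: 8a = 16, so a = 2; then c = -5 − 2·1 = -7.
So h(t) = 2t² − 7, and h(5) = 43.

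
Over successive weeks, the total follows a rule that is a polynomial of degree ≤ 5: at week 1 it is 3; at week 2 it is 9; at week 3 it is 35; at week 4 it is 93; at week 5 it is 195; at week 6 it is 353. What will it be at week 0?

5

Write the value at m as T(m).
First differences: 6, 26, 58, 102, 158. Second differences: 20, 32, 44, 56. Third differences: 12, 12, 12.
Level-3 differences are constant, so T has degree 3.
Fitting a degree-3 polynomial gives T(m) = 2m³ - 2m² - 2m + 5.
Then T(0) = 5.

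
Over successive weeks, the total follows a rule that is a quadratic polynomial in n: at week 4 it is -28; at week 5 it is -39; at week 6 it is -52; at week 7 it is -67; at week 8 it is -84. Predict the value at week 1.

Write the value at n as s(n).
First differences: -11, -13, -15, -17. Second differences: -2, -2, -2.
Level-2 differences are constant, so s has degree 2.
Fitting a degree-2 polynomial gives s(n) = -n² - 2n - 4.
Then s(1) = -7.

-7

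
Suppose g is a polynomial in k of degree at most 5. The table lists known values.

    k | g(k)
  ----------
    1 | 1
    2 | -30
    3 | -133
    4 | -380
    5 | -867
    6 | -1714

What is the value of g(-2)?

First differences: -31, -103, -247, -487, -847. Second differences: -72, -144, -240, -360. Third differences: -72, -96, -120. Fourth differences: -24, -24.
Level-4 differences are constant, so g has degree 4.
Fitting a degree-4 polynomial gives g(k) = -k^4 - 2k³ + k² - 5k + 8.
Then g(-2) = 22.

22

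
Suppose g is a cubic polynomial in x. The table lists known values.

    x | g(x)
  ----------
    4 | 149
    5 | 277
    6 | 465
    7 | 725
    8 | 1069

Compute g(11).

2725

First differences: 128, 188, 260, 344. Second differences: 60, 72, 84. Third differences: 12, 12.
Level-3 differences are constant, so g has degree 3.
Fitting a degree-3 polynomial gives g(x) = 2x³ + 6x - 3.
Then g(11) = 2725.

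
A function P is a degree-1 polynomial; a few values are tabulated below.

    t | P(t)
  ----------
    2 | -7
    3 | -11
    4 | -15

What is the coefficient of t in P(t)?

First differences: -4, -4.
Level-1 differences are constant, so P has degree 1.
Fitting a degree-1 polynomial gives P(t) = -4t + 1.
The coefficient of t is -4.

-4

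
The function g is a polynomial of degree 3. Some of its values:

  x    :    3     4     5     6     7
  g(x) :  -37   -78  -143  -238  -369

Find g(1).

-3

First differences: -41, -65, -95, -131. Second differences: -24, -30, -36. Third differences: -6, -6.
Level-3 differences are constant, so g has degree 3.
Fitting a degree-3 polynomial gives g(x) = -x³ - 4x + 2.
Then g(1) = -3.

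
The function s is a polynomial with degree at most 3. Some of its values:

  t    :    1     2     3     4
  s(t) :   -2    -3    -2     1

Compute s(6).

13

First differences: -1, 1, 3. Second differences: 2, 2.
Level-2 differences are constant, so s has degree 2.
Fitting a degree-2 polynomial gives s(t) = t² - 4t + 1.
Then s(6) = 13.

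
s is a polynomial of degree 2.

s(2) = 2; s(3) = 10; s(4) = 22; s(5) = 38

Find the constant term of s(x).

First differences: 8, 12, 16. Second differences: 4, 4.
Level-2 differences are constant, so s has degree 2.
Fitting a degree-2 polynomial gives s(x) = 2x² - 2x - 2.
The constant term is s(0) = -2.

-2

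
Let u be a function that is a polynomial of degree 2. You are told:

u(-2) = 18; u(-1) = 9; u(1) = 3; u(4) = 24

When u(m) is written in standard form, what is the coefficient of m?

-3

Write u(m) = am² + bm + c; the 4 given values yield a linear system in the 3 coefficients.
Solving, u(m) = 2m² - 3m + 4.
The coefficient of m is -3.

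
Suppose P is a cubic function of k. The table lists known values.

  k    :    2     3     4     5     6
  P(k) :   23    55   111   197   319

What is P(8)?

695

First differences: 32, 56, 86, 122. Second differences: 24, 30, 36. Third differences: 6, 6.
Level-3 differences are constant, so P has degree 3.
Fitting a degree-3 polynomial gives P(k) = k³ + 3k² - 2k + 7.
Then P(8) = 695.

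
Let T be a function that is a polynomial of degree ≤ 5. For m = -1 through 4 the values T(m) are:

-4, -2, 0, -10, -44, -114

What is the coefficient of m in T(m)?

4

Write T(m) = am^5 + bm^4 + cm³ + dm² + em + p; the 6 given values yield a linear system in the 6 coefficients.
Solving, the top 2 coefficients vanish, and T(m) = -2m³ + 4m - 2.
The coefficient of m is 4.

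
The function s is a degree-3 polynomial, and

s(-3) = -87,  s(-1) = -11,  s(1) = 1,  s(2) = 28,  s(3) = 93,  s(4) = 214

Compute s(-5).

-371

Write s(t) = at³ + bt² + ct + d; the 6 given values yield a linear system in the 4 coefficients.
Solving, s(t) = 3t³ + t² + 3t - 6.
Then s(-5) = -371.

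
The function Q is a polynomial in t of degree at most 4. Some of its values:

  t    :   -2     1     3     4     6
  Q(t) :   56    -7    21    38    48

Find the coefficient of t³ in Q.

Write Q(t) = at^4 + bt³ + ct² + dt + e; the 5 given values yield a linear system in the 5 coefficients.
Solving, the leading coefficient vanishes, and Q(t) = -t³ + 9t² - 9t - 6.
The coefficient of t³ is -1.

-1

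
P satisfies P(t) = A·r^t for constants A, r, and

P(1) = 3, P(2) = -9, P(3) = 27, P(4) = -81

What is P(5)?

243

Consecutive ratio: -9/3 = -3, and 27/(-9) = -3, so r = -3.
Then A·(-3)^1 = 3 gives A = -1, and P(t) = -1·(-3)^t.
P(5) = -1·(-3)^5 = 243.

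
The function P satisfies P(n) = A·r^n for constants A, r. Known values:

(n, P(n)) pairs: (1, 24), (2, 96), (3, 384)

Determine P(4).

1536

Consecutive ratio: 96/24 = 4, and 384/96 = 4, so r = 4.
Then A·4^1 = 24 gives A = 6, and P(n) = 6·4^n.
P(4) = 6·4^4 = 1536.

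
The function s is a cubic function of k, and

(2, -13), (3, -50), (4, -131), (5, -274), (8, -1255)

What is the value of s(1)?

Write s(k) = ak³ + bk² + ck + d; the 5 given values yield a linear system in the 4 coefficients.
Solving, s(k) = -3k³ + 5k² - 5k + 1.
Then s(1) = -2.

-2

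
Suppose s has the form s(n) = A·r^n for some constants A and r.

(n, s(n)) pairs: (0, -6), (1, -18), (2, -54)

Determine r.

3

Consecutive ratio: -18/(-6) = 3, and -54/(-18) = 3, so r = 3.
Then A·3^0 = -6 gives A = -6, and s(n) = -6·3^n.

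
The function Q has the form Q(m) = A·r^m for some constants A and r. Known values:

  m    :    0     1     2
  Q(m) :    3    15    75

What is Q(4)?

1875

Consecutive ratio: 15/3 = 5, and 75/15 = 5, so r = 5.
Then A·5^0 = 3 gives A = 3, and Q(m) = 3·5^m.
Q(4) = 3·5^4 = 1875.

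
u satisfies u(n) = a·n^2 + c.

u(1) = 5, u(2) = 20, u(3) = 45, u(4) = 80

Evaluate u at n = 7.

245

From u(1) = 5 and u(2) = 20: 1a + c = 5 and 4a + c = 20.
Subtracting: 3a = 15, so a = 5; then c = 5 − 5·1 = 0.
So u(n) = 5n² + 0, and u(7) = 245.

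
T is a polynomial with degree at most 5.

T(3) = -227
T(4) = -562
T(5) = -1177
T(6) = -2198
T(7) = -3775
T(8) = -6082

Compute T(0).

First differences: -335, -615, -1021, -1577, -2307. Second differences: -280, -406, -556, -730. Third differences: -126, -150, -174. Fourth differences: -24, -24.
Level-4 differences are constant, so T has degree 4.
Fitting a degree-4 polynomial gives T(m) = -m^4 - 3m³ - 7m² - 2.
Then T(0) = -2.

-2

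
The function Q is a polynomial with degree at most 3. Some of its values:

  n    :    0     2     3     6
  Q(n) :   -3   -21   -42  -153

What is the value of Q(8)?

-267

Write Q(n) = an³ + bn² + cn + d; the 4 given values yield a linear system in the 4 coefficients.
Solving, the leading coefficient vanishes, and Q(n) = -4n² - n - 3.
Then Q(8) = -267.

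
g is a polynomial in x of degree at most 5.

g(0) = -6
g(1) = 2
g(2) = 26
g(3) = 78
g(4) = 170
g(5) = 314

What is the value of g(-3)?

-54

First differences: 8, 24, 52, 92, 144. Second differences: 16, 28, 40, 52. Third differences: 12, 12, 12.
Level-3 differences are constant, so g has degree 3.
Fitting a degree-3 polynomial gives g(x) = 2x³ + 2x² + 4x - 6.
Then g(-3) = -54.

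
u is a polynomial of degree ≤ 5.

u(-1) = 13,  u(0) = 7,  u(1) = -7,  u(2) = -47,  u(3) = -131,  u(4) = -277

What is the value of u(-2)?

First differences: -6, -14, -40, -84, -146. Second differences: -8, -26, -44, -62. Third differences: -18, -18, -18.
Level-3 differences are constant, so u has degree 3.
Fitting a degree-3 polynomial gives u(t) = -3t³ - 4t² - 7t + 7.
Then u(-2) = 29.

29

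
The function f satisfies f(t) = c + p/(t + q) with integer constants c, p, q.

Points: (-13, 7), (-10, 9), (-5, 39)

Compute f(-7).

(f(t) − c)(t + q) = p for each data point; the three points give a linear system in c and q, then p follows.
Solving: c = 3, q = 4, p = -36, so f(t) = 3 − 36/(t + 4).
Then f(-7) = 3 − 36/(-3) = 15.

15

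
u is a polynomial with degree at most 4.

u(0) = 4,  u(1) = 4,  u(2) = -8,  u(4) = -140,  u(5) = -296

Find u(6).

-536

Write u(m) = am^4 + bm³ + cm² + dm + e; the 5 given values yield a linear system in the 5 coefficients.
Solving, the leading coefficient vanishes, and u(m) = -3m³ + 3m² + 4.
Then u(6) = -536.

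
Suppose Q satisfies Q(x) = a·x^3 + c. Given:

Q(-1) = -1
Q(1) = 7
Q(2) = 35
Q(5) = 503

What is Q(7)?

From Q(-1) = -1 and Q(1) = 7: -1a + c = -1 and 1a + c = 7.
Subtracting: 2a = 8, so a = 4; then c = -1 − 4·(-1) = 3.
So Q(x) = 4x³ + 3, and Q(7) = 1375.

1375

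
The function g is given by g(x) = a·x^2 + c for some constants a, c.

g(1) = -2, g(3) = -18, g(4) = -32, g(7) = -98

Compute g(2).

-8

From g(1) = -2 and g(3) = -18: 1a + c = -2 and 9a + c = -18.
Subtracting: 8a = -16, so a = -2; then c = -2 − (-2)·1 = 0.
So g(x) = -2x² + 0, and g(2) = -8.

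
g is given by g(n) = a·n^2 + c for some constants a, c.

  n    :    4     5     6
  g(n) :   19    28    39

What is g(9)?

From g(4) = 19 and g(5) = 28: 16a + c = 19 and 25a + c = 28.
Subtracting: 9a = 9, so a = 1; then c = 19 − 1·16 = 3.
So g(n) = 1n² + 3, and g(9) = 84.

84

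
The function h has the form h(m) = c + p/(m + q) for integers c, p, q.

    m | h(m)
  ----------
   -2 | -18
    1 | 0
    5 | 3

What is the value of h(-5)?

18

(h(m) − c)(m + q) = p for each data point; the three points give a linear system in c and q, then p follows.
Solving: c = 6, q = 3, p = -24, so h(m) = 6 − 24/(m + 3).
Then h(-5) = 6 − 24/(-2) = 18.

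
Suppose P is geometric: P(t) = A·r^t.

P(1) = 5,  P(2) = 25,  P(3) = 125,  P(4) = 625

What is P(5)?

Consecutive ratio: 25/5 = 5, and 125/25 = 5, so r = 5.
Then A·5^1 = 5 gives A = 1, and P(t) = 1·5^t.
P(5) = 1·5^5 = 3125.

3125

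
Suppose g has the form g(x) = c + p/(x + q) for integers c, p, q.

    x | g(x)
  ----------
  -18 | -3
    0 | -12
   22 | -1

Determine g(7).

2

(g(x) − c)(x + q) = p for each data point; the three points give a linear system in c and q, then p follows.
Solving: c = -2, q = -2, p = 20, so g(x) = -2 + 20/(x − 2).
Then g(7) = -2 + 20/5 = 2.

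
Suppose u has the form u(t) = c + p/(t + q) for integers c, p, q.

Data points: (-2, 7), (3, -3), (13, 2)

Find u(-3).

6

(u(t) − c)(t + q) = p for each data point; the three points give a linear system in c and q, then p follows.
Solving: c = 3, q = -1, p = -12, so u(t) = 3 − 12/(t − 1).
Then u(-3) = 3 − 12/(-4) = 6.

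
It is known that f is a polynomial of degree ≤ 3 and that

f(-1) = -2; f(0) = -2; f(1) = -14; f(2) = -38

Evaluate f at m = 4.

-122

Write f(m) = am³ + bm² + cm + d; the 4 given values yield a linear system in the 4 coefficients.
Solving, the leading coefficient vanishes, and f(m) = -6m² - 6m - 2.
Then f(4) = -122.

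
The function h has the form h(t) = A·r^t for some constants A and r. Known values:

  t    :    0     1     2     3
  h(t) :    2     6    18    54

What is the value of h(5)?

Consecutive ratio: 6/2 = 3, and 18/6 = 3, so r = 3.
Then A·3^0 = 2 gives A = 2, and h(t) = 2·3^t.
h(5) = 2·3^5 = 486.

486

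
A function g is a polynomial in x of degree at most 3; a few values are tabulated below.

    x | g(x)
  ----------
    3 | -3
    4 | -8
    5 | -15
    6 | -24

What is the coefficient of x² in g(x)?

-1

Write g(x) = ax³ + bx² + cx + d; the 4 given values yield a linear system in the 4 coefficients.
Solving, the leading coefficient vanishes, and g(x) = -x² + 2x.
The coefficient of x² is -1.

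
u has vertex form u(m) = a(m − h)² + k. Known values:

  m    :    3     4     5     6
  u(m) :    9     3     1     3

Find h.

First differences -6, -2, 2; second difference 4 = 2a, so a = 2.
Expanding, the m-coefficient is −2ah = -4h; matching it to the data gives h = 5, and then k = 1.
So u(m) = 2(m − 5)² + 1.
Hence h = 5.

5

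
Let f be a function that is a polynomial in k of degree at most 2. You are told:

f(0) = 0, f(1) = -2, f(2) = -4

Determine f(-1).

First differences: -2, -2.
Level-1 differences are constant, so f has degree 1.
Fitting a degree-1 polynomial gives f(k) = -2k.
Then f(-1) = 2.

2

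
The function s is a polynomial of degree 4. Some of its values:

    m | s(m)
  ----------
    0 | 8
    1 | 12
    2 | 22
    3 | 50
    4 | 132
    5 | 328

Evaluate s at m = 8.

2560

First differences: 4, 10, 28, 82, 196. Second differences: 6, 18, 54, 114. Third differences: 12, 36, 60. Fourth differences: 24, 24.
Level-4 differences are constant, so s has degree 4.
Fitting a degree-4 polynomial gives s(m) = m^4 - 4m³ + 8m² - m + 8.
Then s(8) = 2560.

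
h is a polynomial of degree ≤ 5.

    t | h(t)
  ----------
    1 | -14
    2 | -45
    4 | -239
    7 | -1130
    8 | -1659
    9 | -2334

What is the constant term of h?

-3

Write h(t) = at^5 + bt^4 + ct³ + dt² + et + p; the 6 given values yield a linear system in the 6 coefficients.
Solving, the top 2 coefficients vanish, and h(t) = -3t³ - t² - 7t - 3.
The constant term is h(0) = -3.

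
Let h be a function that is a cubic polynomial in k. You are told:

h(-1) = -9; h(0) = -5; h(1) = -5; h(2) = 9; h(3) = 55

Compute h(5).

315

First differences: 4, 0, 14, 46. Second differences: -4, 14, 32. Third differences: 18, 18.
Level-3 differences are constant, so h has degree 3.
Fitting a degree-3 polynomial gives h(k) = 3k³ - 2k² - k - 5.
Then h(5) = 315.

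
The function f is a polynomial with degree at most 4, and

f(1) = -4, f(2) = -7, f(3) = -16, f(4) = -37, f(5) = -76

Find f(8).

-361

First differences: -3, -9, -21, -39. Second differences: -6, -12, -18. Third differences: -6, -6.
Level-3 differences are constant, so f has degree 3.
Fitting a degree-3 polynomial gives f(m) = -m³ + 3m² - 5m - 1.
Then f(8) = -361.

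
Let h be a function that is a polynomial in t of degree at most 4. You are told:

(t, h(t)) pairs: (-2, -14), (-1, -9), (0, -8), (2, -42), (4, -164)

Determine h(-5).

7

Write h(t) = at^4 + bt³ + ct² + dt + e; the 5 given values yield a linear system in the 5 coefficients.
Solving, the leading coefficient vanishes, and h(t) = -t³ - 5t² - 3t - 8.
Then h(-5) = 7.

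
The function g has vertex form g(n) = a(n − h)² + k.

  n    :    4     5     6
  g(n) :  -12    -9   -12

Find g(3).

-21

First differences 3, -3; second difference -6 = 2a, so a = -3.
Expanding, the n-coefficient is −2ah = 6h; matching it to the data gives h = 5, and then k = -9.
So g(n) = -3(n − 5)² − 9.
g(3) = -3·(-2)² − 9 = -21.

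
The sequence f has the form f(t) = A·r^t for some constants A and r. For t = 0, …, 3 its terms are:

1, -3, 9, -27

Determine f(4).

81

Consecutive ratio: -3/1 = -3, and 9/(-3) = -3, so r = -3.
Then A·(-3)^0 = 1 gives A = 1, and f(t) = 1·(-3)^t.
f(4) = 1·(-3)^4 = 81.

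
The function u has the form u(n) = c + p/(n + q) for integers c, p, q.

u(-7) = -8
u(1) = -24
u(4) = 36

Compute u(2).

-44

(u(n) − c)(n + q) = p for each data point; the three points give a linear system in c and q, then p follows.
Solving: c = -4, q = -3, p = 40, so u(n) = -4 + 40/(n − 3).
Then u(2) = -4 + 40/(-1) = -44.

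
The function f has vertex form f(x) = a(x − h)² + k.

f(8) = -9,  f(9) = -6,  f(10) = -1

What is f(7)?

First differences 3, 5; second difference 2 = 2a, so a = 1.
Expanding, the x-coefficient is −2ah = -2h; matching it to the data gives h = 7, and then k = -10.
So f(x) = 1(x − 7)² − 10.
f(7) = 1·0² − 10 = -10.

-10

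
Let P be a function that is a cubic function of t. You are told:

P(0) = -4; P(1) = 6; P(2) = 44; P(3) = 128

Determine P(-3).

Write P(t) = at³ + bt² + ct + d; the 4 given values yield a linear system in the 4 coefficients.
Solving, P(t) = 3t³ + 5t² + 2t - 4.
Then P(-3) = -46.

-46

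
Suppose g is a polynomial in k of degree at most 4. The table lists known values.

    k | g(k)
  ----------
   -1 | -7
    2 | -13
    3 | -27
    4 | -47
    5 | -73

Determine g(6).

-105

Write g(k) = ak^4 + bk³ + ck² + dk + e; the 5 given values yield a linear system in the 5 coefficients.
Solving, the top 2 coefficients vanish, and g(k) = -3k² + k - 3.
Then g(6) = -105.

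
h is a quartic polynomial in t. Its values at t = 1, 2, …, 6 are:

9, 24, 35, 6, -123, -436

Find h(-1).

Write h(t) = at^4 + bt³ + ct² + dt + e; the 6 given values yield a linear system in the 5 coefficients.
Solving, h(t) = -t^4 + 4t³ - t² + 5t + 2.
Then h(-1) = -9.

-9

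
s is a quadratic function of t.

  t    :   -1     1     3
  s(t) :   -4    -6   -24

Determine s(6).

-81

Write s(t) = at² + bt + c; the 3 given values yield a linear system in the 3 coefficients.
Solving, s(t) = -2t² - t - 3.
Then s(6) = -81.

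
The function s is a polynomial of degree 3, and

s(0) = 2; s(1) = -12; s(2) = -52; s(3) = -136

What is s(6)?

-832

Write s(n) = an³ + bn² + cn + d; the 4 given values yield a linear system in the 4 coefficients.
Solving, s(n) = -3n³ - 4n² - 7n + 2.
Then s(6) = -832.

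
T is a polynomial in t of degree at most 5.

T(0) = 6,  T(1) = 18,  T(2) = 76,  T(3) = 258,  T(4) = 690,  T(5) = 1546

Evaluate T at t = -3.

186

Write T(t) = at^5 + bt^4 + ct³ + dt² + et + p; the 6 given values yield a linear system in the 6 coefficients.
Solving, the leading coefficient vanishes, and T(t) = 2t^4 + t³ + 6t² + 3t + 6.
Then T(-3) = 186.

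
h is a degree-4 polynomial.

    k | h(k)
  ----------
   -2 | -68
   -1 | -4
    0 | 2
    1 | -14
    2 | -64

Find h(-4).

-754

Write h(k) = ak^4 + bk³ + ck² + dk + e; the 5 given values yield a linear system in the 5 coefficients.
Solving, h(k) = -2k^4 + 2k³ - 9k² - 7k + 2.
Then h(-4) = -754.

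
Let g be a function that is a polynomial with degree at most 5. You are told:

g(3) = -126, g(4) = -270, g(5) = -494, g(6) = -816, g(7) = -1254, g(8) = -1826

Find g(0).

6

First differences: -144, -224, -322, -438, -572. Second differences: -80, -98, -116, -134. Third differences: -18, -18, -18.
Level-3 differences are constant, so g has degree 3.
Fitting a degree-3 polynomial gives g(m) = -3m³ - 4m² - 5m + 6.
Then g(0) = 6.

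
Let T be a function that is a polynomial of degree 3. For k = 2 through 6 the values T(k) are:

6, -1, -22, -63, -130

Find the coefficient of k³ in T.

-1

First differences: -7, -21, -41, -67. Second differences: -14, -20, -26. Third differences: -6, -6.
Level-3 differences are constant, so T has degree 3.
Fitting a degree-3 polynomial gives T(k) = -k³ + 2k² + 2k + 2.
The coefficient of k³ is -1.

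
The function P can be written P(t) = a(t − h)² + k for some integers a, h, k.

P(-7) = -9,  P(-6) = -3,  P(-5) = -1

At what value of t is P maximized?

-5

First differences 6, 2; second difference -4 = 2a, so a = -2.
Expanding, the t-coefficient is −2ah = 4h; matching it to the data gives h = -5, and then k = -1.
So P(t) = -2(t + 5)² − 1.
Hence h = -5.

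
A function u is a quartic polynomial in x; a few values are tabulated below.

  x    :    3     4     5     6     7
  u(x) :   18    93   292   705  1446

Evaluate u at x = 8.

Write u(x) = ax^4 + bx³ + cx² + dx + e; the 5 given values yield a linear system in the 5 coefficients.
Solving, u(x) = x^4 - 3x³ + x² + 4x - 3.
Then u(8) = 2653.

2653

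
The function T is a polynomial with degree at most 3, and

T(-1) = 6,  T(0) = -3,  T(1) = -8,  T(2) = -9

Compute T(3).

-6

First differences: -9, -5, -1. Second differences: 4, 4.
Level-2 differences are constant, so T has degree 2.
Extending the table by one column gives the next first difference 3, so T(3) = -9 + 3 = -6.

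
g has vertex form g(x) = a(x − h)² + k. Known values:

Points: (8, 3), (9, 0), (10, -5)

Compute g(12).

First differences -3, -5; second difference -2 = 2a, so a = -1.
Expanding, the x-coefficient is −2ah = 2h; matching it to the data gives h = 7, and then k = 4.
So g(x) = -1(x − 7)² + 4.
g(12) = -1·5² + 4 = -21.

-21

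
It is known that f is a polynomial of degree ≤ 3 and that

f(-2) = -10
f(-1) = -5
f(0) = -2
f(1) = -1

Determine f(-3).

-17

First differences: 5, 3, 1. Second differences: -2, -2.
Level-2 differences are constant, so f has degree 2.
Fitting a degree-2 polynomial gives f(n) = -n² + 2n - 2.
Then f(-3) = -17.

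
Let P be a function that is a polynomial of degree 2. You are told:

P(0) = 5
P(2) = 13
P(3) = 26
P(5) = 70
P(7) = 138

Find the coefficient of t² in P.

Write P(t) = at² + bt + c; the 5 given values yield a linear system in the 3 coefficients.
Solving, P(t) = 3t² - 2t + 5.
The coefficient of t² is 3.

3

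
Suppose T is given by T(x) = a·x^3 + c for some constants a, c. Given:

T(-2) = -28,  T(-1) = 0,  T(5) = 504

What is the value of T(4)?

From T(-2) = -28 and T(-1) = 0: -8a + c = -28 and -1a + c = 0.
Subtracting: 7a = 28, so a = 4; then c = -28 − 4·(-8) = 4.
So T(x) = 4x³ + 4, and T(4) = 260.

260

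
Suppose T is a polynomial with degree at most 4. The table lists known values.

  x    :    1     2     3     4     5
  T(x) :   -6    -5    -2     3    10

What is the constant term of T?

-5

First differences: 1, 3, 5, 7. Second differences: 2, 2, 2.
Level-2 differences are constant, so T has degree 2.
Fitting a degree-2 polynomial gives T(x) = x² - 2x - 5.
The constant term is T(0) = -5.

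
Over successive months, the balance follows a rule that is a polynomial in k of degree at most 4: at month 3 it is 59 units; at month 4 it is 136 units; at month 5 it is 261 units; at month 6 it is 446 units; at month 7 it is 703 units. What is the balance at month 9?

1481

Write the value at k as s(k).
First differences: 77, 125, 185, 257. Second differences: 48, 60, 72. Third differences: 12, 12.
Level-3 differences are constant, so s has degree 3.
Fitting a degree-3 polynomial gives s(k) = 2k³ + 3k - 4.
Then s(9) = 1481.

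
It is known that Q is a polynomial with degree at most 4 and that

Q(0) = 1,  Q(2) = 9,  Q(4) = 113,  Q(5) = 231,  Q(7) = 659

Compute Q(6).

409

Write Q(t) = at^4 + bt³ + ct² + dt + e; the 5 given values yield a linear system in the 5 coefficients.
Solving, the leading coefficient vanishes, and Q(t) = 2t³ - 4t + 1.
Then Q(6) = 409.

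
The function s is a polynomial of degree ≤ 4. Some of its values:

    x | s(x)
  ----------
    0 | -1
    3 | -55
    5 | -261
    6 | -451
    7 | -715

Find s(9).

Write s(x) = ax^4 + bx³ + cx² + dx + e; the 5 given values yield a linear system in the 5 coefficients.
Solving, the leading coefficient vanishes, and s(x) = -2x³ - x² + 3x - 1.
Then s(9) = -1513.

-1513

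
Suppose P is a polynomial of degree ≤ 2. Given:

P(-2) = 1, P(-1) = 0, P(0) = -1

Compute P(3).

-4

First differences: -1, -1.
Level-1 differences are constant, so P has degree 1.
Fitting a degree-1 polynomial gives P(x) = -x - 1.
Then P(3) = -4.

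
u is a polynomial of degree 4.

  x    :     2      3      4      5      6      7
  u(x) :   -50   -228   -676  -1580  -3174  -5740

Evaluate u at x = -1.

First differences: -178, -448, -904, -1594, -2566. Second differences: -270, -456, -690, -972. Third differences: -186, -234, -282. Fourth differences: -48, -48.
Level-4 differences are constant, so u has degree 4.
Fitting a degree-4 polynomial gives u(x) = -2x^4 - 3x³ + 2x² - x.
Then u(-1) = 4.

4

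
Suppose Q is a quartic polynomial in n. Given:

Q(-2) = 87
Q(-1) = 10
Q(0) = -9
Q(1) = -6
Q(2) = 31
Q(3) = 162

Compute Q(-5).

Write Q(n) = an^4 + bn³ + cn² + dn + e; the 6 given values yield a linear system in the 5 coefficients.
Solving, Q(n) = 2n^4 - 2n³ + 9n² - 6n - 9.
Then Q(-5) = 1746.

1746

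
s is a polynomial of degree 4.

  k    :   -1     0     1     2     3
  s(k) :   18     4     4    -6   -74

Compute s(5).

-696

Write s(k) = ak^4 + bk³ + ck² + dk + e; the 5 given values yield a linear system in the 5 coefficients.
Solving, s(k) = -k^4 - 2k³ + 8k² - 5k + 4.
Then s(5) = -696.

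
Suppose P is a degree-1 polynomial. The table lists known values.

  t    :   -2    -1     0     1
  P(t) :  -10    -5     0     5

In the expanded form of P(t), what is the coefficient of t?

5

First differences: 5, 5, 5.
Level-1 differences are constant, so P has degree 1.
Fitting a degree-1 polynomial gives P(t) = 5t.
The coefficient of t is 5.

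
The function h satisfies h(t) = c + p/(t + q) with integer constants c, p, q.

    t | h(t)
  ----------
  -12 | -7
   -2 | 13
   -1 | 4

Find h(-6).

(h(t) − c)(t + q) = p for each data point; the three points give a linear system in c and q, then p follows.
Solving: c = -5, q = 3, p = 18, so h(t) = -5 + 18/(t + 3).
Then h(-6) = -5 + 18/(-3) = -11.

-11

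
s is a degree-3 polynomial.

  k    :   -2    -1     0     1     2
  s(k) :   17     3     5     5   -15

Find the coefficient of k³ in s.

Write s(k) = ak³ + bk² + ck + d; the 5 given values yield a linear system in the 4 coefficients.
Solving, s(k) = -3k³ - k² + 4k + 5.
The coefficient of k³ is -3.

-3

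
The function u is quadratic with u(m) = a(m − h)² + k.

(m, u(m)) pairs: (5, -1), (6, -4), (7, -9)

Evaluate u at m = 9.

First differences -3, -5; second difference -2 = 2a, so a = -1.
Expanding, the m-coefficient is −2ah = 2h; matching it to the data gives h = 4, and then k = 0.
So u(m) = -1(m − 4)² + 0.
u(9) = -1·5² + 0 = -25.

-25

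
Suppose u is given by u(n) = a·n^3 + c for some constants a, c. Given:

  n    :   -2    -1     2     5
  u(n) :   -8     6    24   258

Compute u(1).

10

From u(-2) = -8 and u(-1) = 6: -8a + c = -8 and -1a + c = 6.
Subtracting: 7a = 14, so a = 2; then c = -8 − 2·(-8) = 8.
So u(n) = 2n³ + 8, and u(1) = 10.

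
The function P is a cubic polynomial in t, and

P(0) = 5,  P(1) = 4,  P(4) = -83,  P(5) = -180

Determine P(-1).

Write P(t) = at³ + bt² + ct + d; the 4 given values yield a linear system in the 4 coefficients.
Solving, P(t) = -2t³ + 3t² - 2t + 5.
Then P(-1) = 12.

12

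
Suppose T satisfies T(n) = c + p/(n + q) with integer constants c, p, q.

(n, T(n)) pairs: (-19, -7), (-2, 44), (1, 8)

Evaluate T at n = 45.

(T(n) − c)(n + q) = p for each data point; the three points give a linear system in c and q, then p follows.
Solving: c = -4, q = 3, p = 48, so T(n) = -4 + 48/(n + 3).
Then T(45) = -4 + 48/48 = -3.

-3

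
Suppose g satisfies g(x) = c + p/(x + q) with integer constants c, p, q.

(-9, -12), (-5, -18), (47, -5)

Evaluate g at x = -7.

(g(x) − c)(x + q) = p for each data point; the three points give a linear system in c and q, then p follows.
Solving: c = -6, q = 1, p = 48, so g(x) = -6 + 48/(x + 1).
Then g(-7) = -6 + 48/(-6) = -14.

-14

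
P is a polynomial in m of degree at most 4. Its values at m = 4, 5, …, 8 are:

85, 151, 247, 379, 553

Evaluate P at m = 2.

19

First differences: 66, 96, 132, 174. Second differences: 30, 36, 42. Third differences: 6, 6.
Level-3 differences are constant, so P has degree 3.
Fitting a degree-3 polynomial gives P(m) = m³ + 5m + 1.
Then P(2) = 19.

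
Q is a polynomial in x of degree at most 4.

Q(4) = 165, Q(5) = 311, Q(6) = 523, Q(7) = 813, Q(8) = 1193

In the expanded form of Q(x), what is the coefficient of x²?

First differences: 146, 212, 290, 380. Second differences: 66, 78, 90. Third differences: 12, 12.
Level-3 differences are constant, so Q has degree 3.
Fitting a degree-3 polynomial gives Q(x) = 2x³ + 3x² - 3x + 1.
The coefficient of x² is 3.

3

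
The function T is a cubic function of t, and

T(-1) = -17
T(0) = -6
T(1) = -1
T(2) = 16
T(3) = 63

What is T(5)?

319

Write T(t) = at³ + bt² + ct + d; the 5 given values yield a linear system in the 4 coefficients.
Solving, T(t) = 3t³ - 3t² + 5t - 6.
Then T(5) = 319.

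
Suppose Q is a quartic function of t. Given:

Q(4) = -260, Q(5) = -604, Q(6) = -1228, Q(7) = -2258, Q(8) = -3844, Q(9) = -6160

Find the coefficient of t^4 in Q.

-1

First differences: -344, -624, -1030, -1586, -2316. Second differences: -280, -406, -556, -730. Third differences: -126, -150, -174. Fourth differences: -24, -24.
Level-4 differences are constant, so Q has degree 4.
Fitting a degree-4 polynomial gives Q(t) = -t^4 + t³ - 4t² - 4.
The coefficient of t^4 is -1.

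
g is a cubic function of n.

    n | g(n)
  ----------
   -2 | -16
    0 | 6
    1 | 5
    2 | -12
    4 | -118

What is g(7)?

-547

Write g(n) = an³ + bn² + cn + d; the 5 given values yield a linear system in the 4 coefficients.
Solving, g(n) = -n³ - 5n² + 5n + 6.
Then g(7) = -547.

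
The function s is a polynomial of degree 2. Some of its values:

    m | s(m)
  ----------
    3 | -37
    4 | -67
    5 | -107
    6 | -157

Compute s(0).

-7

Write s(m) = am² + bm + c; the 4 given values yield a linear system in the 3 coefficients.
Solving, s(m) = -5m² + 5m - 7.
Then s(0) = -7.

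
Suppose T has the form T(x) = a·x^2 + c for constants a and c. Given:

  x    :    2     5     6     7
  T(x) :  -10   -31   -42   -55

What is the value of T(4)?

From T(2) = -10 and T(5) = -31: 4a + c = -10 and 25a + c = -31.
Subtracting: 21a = -21, so a = -1; then c = -10 − (-1)·4 = -6.
So T(x) = -1x² − 6, and T(4) = -22.

-22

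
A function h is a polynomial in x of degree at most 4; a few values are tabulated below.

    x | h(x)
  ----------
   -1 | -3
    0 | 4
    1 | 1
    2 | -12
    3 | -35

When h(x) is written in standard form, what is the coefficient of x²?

First differences: 7, -3, -13, -23. Second differences: -10, -10, -10.
Level-2 differences are constant, so h has degree 2.
Fitting a degree-2 polynomial gives h(x) = -5x² + 2x + 4.
The coefficient of x² is -5.

-5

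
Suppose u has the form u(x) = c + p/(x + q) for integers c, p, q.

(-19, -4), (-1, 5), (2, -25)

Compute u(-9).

(u(x) − c)(x + q) = p for each data point; the three points give a linear system in c and q, then p follows.
Solving: c = -5, q = -1, p = -20, so u(x) = -5 − 20/(x − 1).
Then u(-9) = -5 − 20/(-10) = -3.

-3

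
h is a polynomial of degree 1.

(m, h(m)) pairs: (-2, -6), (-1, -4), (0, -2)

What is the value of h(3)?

First differences: 2, 2.
Level-1 differences are constant, so h has degree 1.
Fitting a degree-1 polynomial gives h(m) = 2m - 2.
Then h(3) = 4.

4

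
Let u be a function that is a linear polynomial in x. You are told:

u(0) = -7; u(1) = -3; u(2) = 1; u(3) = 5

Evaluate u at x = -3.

First differences: 4, 4, 4.
Level-1 differences are constant, so u has degree 1.
Fitting a degree-1 polynomial gives u(x) = 4x - 7.
Then u(-3) = -19.

-19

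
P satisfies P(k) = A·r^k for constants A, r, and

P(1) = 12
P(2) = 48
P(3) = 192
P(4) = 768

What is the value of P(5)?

Consecutive ratio: 48/12 = 4, and 192/48 = 4, so r = 4.
Then A·4^1 = 12 gives A = 3, and P(k) = 3·4^k.
P(5) = 3·4^5 = 3072.

3072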